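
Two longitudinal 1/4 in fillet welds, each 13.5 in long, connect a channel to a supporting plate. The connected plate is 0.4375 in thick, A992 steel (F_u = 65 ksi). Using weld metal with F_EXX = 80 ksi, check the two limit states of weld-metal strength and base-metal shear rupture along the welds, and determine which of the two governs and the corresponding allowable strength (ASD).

t_e = 0.707 × 0.25 = 0.1767 in; L = 27 in.
Weld metal: R_n/Ω = (1/2.0) × 0.6 × 80 × 0.1767 × 27 = 114.5 kips.
Base metal (shear rupture): R_n/Ω = (1/2.0) × 0.6 × 65 × 0.4375 × 27 = 230.3 kips.
Governing: weld metal.

R_n/Ω ≈ 115 kips (weld metal governs)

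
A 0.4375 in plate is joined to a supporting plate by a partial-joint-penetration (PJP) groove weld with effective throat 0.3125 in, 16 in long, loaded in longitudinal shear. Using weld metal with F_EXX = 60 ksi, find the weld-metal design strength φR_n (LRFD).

φR_n ≈ 135 kips

Effective throat (given) t_e = 0.3125 in.
A_we = 0.3125 × 16 = 5 in².
F_nw = 0.6 F_EXX = 36 ksi.
φR_n = 0.75 × 36 × 5 = 135 kips.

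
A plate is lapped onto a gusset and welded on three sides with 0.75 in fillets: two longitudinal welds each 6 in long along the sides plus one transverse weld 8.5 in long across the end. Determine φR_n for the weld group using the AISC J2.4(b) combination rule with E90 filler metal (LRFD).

φR_n ≈ 493 kip

E90XX → F_EXX = 90 ksi.
t_e = 0.707 × 0.75 = 0.5302 in.
R_nwl = 0.6 × 90 × 0.5302 × 12 = 343.6 kip (longitudinal, 2 welds).
R_nwt = 0.6 × 90 × 0.5302 × 8.5 = 243.4 kip (transverse, base value).
(i) R_nwl + R_nwt = 587 kip; (ii) 0.85 R_nwl + 1.5 R_nwt = 657.1 kip.
R_n = max = 657.1 kip [governs: (ii)]; φR_n = 492.9 kip.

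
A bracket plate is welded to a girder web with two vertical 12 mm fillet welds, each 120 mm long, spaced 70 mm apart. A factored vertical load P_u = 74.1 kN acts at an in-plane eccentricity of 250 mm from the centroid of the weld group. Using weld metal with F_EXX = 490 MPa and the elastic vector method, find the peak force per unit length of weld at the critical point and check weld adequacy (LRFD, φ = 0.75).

Total weld length L_w = 240 mm. Treat welds as unit-width lines.
Polar moment about centroid: J = 2[d³/12 + d(b/2)²] = 2[120³/12 + 120×35²] = 582000 mm³.
Direct shear f_v = P/L_w = 74.1×10³ / 240 = 308.8 N/mm (vertical).
Torsion M = P·e = 74.1×10³ × 250 = 18525000 N·mm.
Critical point at (x, y) = (35, 60) from centroid. f_tx = M·y/J = 1910 N/mm; f_ty = M·x/J = 1114 N/mm.
Resultant f_max = √[f_tx² + (f_v + f_ty)²] = √[1910² + (308.8 + 1114)²] = 2382 N/mm.
Capacity per unit length: φr_n = 0.75 × 0.6 × 490 × (0.707 × 12) = 1871 N/mm.
2382 > 1871 → NOT adequate.

f_max ≈ 2380 N/mm; NOT adequate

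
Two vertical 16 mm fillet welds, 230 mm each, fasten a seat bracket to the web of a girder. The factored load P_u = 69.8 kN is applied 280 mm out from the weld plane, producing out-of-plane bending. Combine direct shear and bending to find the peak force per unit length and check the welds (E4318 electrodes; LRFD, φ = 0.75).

f_max ≈ 1120 N/mm; adequate

E43XX → F_EXX = 430 MPa.
L_w = 2 × 230 = 460 mm; section modulus (unit throat) S = 2 × L²/6 = 17630 mm².
Direct shear f_v = P/L_w = 69.8×10³/460 = 151.7 N/mm.
Moment M = P × e = 69.8×10³ × 280 = 19544000 N·mm; bending f_b = M/S = 1108 N/mm.
f_max = √(f_v² + f_b²) = √(151.7² + 1108²) = 1119 N/mm.
φr_n = 0.75 × 0.6 × 430 × (0.707 × 16) = 2189 N/mm → adequate.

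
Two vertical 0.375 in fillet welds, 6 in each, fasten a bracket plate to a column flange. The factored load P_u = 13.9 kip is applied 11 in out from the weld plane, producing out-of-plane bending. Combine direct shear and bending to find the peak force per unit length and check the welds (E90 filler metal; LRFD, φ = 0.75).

E90XX → F_EXX = 90 ksi.
L_w = 2 × 6 = 12 in; section modulus (unit throat) S = 2 × L²/6 = 12 in².
Direct shear f_v = P/L_w = 13.9/12 = 1.158 kip/in.
Moment M = P × e = 13.9 × 11 = 152.9 kip·in; bending f_b = M/S = 12.74 kip/in.
f_max = √(f_v² + f_b²) = √(1.158² + 12.74²) = 12.79 kip/in.
φr_n = 0.75 × 0.6 × 90 × (0.707 × 0.375) = 10.74 kip/in → NOT adequate.

f_max ≈ 12.8 kip/in; NOT adequate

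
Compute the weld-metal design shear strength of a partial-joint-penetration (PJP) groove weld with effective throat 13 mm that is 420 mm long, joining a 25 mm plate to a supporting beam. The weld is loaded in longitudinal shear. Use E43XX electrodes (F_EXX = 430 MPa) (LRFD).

Effective throat (given) t_e = 13 mm.
A_we = 13 × 420 = 5460 mm².
F_nw = 0.6 F_EXX = 258 MPa.
φR_n = 0.75 × 258 × 5460 × 10⁻³ = 1057 kN.

φR_n ≈ 1060 kN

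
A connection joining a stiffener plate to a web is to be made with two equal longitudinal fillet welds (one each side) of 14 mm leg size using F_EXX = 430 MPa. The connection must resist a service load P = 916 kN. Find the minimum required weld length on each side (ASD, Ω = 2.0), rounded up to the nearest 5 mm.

L = 360 mm on each side

Throat t_e = 0.707 × 14 = 9.898 mm.
r_n/Ω = (0.6 × 430 × 9.898) / 2.0 = 1277 N/mm = 1.277 kN/mm.
L_req = P / (r_n/Ω) = 916 / 1.277 = 717.4 mm total.
Per side: 717.4 / 2 = 358.7 mm.
Round up → use L = 360 mm on each side.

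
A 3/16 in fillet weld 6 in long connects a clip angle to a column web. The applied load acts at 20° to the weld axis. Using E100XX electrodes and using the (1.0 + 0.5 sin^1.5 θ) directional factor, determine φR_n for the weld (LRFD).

φR_n ≈ 39.4 kip

E100XX → F_EXX = 100 ksi.
t_e = 0.707 × 0.1875 = 0.1326 in; A_we = 0.1326 × 6 = 0.7954 in².
Directional factor: 1.0 + 0.5 sin^1.5(20°) = 1.1.
F_nw = 0.6 × 100 × 1.1 = 66 ksi.
φR_n = 0.75 × 66 × 0.7954 = 39.37 kip.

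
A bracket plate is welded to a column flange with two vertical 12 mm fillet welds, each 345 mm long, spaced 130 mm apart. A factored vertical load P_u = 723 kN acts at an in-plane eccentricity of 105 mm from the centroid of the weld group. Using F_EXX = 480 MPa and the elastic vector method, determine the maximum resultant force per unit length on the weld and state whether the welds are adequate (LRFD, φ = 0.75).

Total weld length L_w = 690 mm. Treat welds as unit-width lines.
Polar moment about centroid: J = 2[d³/12 + d(b/2)²] = 2[345³/12 + 345×65²] = 9759000 mm³.
Direct shear f_v = P/L_w = 723×10³ / 690 = 1048 N/mm (vertical).
Torsion M = P·e = 723×10³ × 105 = 75915000 N·mm.
Critical point at (x, y) = (65, 172.5) from centroid. f_tx = M·y/J = 1342 N/mm; f_ty = M·x/J = 505.6 N/mm.
Resultant f_max = √[f_tx² + (f_v + f_ty)²] = √[1342² + (1048 + 505.6)²] = 2053 N/mm.
Capacity per unit length: φr_n = 0.75 × 0.6 × 480 × (0.707 × 12) = 1833 N/mm.
2053 > 1833 → NOT adequate.

f_max ≈ 2050 N/mm; NOT adequate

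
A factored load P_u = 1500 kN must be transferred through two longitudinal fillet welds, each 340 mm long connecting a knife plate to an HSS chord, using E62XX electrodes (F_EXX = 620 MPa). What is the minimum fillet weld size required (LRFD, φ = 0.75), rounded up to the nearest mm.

w = 12 mm

Total weld length L = 680 mm.
Required throat t_e = P_u / (φ × 0.6 F_EXX × L) = 1500 / (0.75 × 0.6 × 620 × 680 × 10⁻³) = 7.906 mm.
Required leg w = t_e / 0.707 = 11.18 mm → use 12 mm.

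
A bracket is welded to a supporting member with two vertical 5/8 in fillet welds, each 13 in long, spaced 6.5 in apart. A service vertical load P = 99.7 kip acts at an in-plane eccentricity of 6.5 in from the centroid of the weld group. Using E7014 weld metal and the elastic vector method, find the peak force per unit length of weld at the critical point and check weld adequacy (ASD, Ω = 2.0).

E70XX → F_EXX = 70 ksi.
Total weld length L_w = 26 in. Treat welds as unit-width lines.
Polar moment about centroid: J = 2[d³/12 + d(b/2)²] = 2[13³/12 + 13×3.25²] = 640.8 in³.
Direct shear f_v = P/L_w = 99.7 / 26 = 3.835 kip/in (vertical).
Torsion M = P·e = 99.7 × 6.5 = 648.05 kip·in.
Critical point at (x, y) = (3.25, 6.5) from centroid. f_tx = M·y/J = 6.574 kip/in; f_ty = M·x/J = 3.287 kip/in.
Resultant f_max = √[f_tx² + (f_v + f_ty)²] = √[6.574² + (3.835 + 3.287)²] = 9.692 kip/in.
Capacity per unit length: r_n/Ω = (1/2.0) × 0.6 × 70 × (0.707 × 0.625) = 9.279 kip/in.
9.692 > 9.279 → NOT adequate.

f_max ≈ 9.69 kip/in; NOT adequate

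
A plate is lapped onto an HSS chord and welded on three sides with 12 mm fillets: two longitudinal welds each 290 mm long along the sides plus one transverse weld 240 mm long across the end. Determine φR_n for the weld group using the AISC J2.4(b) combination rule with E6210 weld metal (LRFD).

φR_n ≈ 2020 kN

E62XX → F_EXX = 620 MPa.
t_e = 0.707 × 12 = 8.484 mm.
R_nwl = 0.6 × 620 × 8.484 × 580 × 10⁻³ = 1831 kN (longitudinal, 2 welds).
R_nwt = 0.6 × 620 × 8.484 × 240 × 10⁻³ = 757.5 kN (transverse, base value).
(i) R_nwl + R_nwt = 2588 kN; (ii) 0.85 R_nwl + 1.5 R_nwt = 2692 kN.
R_n = max = 2692 kN [governs: (ii)]; φR_n = 2019 kN.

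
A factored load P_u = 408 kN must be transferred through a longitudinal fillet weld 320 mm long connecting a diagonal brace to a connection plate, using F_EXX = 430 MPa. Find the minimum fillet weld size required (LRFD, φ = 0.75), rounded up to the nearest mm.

w = 10 mm

Total weld length L = 320 mm.
Required throat t_e = P_u / (φ × 0.6 F_EXX × L) = 408 / (0.75 × 0.6 × 430 × 320 × 10⁻³) = 6.589 mm.
Required leg w = t_e / 0.707 = 9.32 mm → use 10 mm.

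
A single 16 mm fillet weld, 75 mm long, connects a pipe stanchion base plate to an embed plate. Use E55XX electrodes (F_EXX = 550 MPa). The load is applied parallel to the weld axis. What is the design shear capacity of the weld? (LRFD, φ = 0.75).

Effective throat t_e = 0.707 × 16 = 11.31 mm.
Total length L = 75 mm; A_we = 11.31 × 75 = 848.4 mm².
F_nw = 0.6 F_EXX = 0.6 × 550 = 330 MPa.
φR_n = 0.75 × 330 × 848.4 × 10⁻³ = 210 kN.

φR_n ≈ 210 kN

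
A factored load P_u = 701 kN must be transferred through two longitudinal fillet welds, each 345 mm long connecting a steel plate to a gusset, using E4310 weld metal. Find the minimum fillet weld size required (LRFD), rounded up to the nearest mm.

w = 8 mm

E43XX → F_EXX = 430 MPa.
Total weld length L = 690 mm.
Required throat t_e = P_u / (φ × 0.6 F_EXX × L) = 701 / (0.75 × 0.6 × 430 × 690 × 10⁻³) = 5.25 mm.
Required leg w = t_e / 0.707 = 7.426 mm → use 8 mm.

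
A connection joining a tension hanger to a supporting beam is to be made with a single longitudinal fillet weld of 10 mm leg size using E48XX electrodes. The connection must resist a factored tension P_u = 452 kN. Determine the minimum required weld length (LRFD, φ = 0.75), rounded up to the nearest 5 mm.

E48XX → F_EXX = 480 MPa.
Throat t_e = 0.707 × 10 = 7.07 mm.
φr_n = 0.75 × 0.6 × 480 × 7.07 × 10⁻³ = 1.527 kN/mm.
L_req = P_u / φr_n = 452 / 1.527 = 296 mm total.
Round up → use L = 300 mm.

L = 300 mm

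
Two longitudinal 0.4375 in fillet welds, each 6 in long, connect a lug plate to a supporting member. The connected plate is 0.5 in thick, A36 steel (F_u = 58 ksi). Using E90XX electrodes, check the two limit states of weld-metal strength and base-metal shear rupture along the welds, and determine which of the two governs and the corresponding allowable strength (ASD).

E90XX → F_EXX = 90 ksi.
t_e = 0.707 × 0.4375 = 0.3093 in; L = 12 in.
Weld metal: R_n/Ω = (1/2.0) × 0.6 × 90 × 0.3093 × 12 = 100.2 kip.
Base metal (shear rupture): R_n/Ω = (1/2.0) × 0.6 × 58 × 0.5 × 12 = 104.4 kip.
Governing: weld metal.

R_n/Ω ≈ 100 kip (weld metal governs)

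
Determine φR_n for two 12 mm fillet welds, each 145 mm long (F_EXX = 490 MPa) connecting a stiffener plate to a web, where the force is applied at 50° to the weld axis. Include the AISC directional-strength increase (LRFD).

t_e = 0.707 × 12 = 8.484 mm; A_we = 8.484 × 290 = 2460 mm².
Directional factor: 1.0 + 0.5 sin^1.5(50°) = 1.335.
F_nw = 0.6 × 490 × 1.335 = 392.6 MPa.
φR_n = 0.75 × 392.6 × 2460 × 10⁻³ = 724.4 kN.

φR_n ≈ 724 kN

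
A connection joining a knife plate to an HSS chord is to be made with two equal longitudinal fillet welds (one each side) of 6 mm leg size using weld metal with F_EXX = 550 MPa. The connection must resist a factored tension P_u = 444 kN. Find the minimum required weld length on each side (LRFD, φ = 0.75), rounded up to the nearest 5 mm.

L = 215 mm on each side

Throat t_e = 0.707 × 6 = 4.242 mm.
φr_n = 0.75 × 0.6 × 550 × 4.242 × 10⁻³ = 1.05 kN/mm.
L_req = P_u / φr_n = 444 / 1.05 = 422.9 mm total.
Per side: 422.9 / 2 = 211.4 mm.
Round up → use L = 215 mm on each side.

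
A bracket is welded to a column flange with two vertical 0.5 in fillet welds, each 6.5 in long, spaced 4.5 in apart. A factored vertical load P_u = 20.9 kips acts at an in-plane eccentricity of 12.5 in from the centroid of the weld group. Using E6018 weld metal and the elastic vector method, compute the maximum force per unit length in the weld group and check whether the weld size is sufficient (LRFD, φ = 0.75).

E60XX → F_EXX = 60 ksi.
Total weld length L_w = 13 in. Treat welds as unit-width lines.
Polar moment about centroid: J = 2[d³/12 + d(b/2)²] = 2[6.5³/12 + 6.5×2.25²] = 111.6 in³.
Direct shear f_v = P/L_w = 20.9 / 13 = 1.608 kip/in (vertical).
Torsion M = P·e = 20.9 × 12.5 = 261.25 kip·in.
Critical point at (x, y) = (2.25, 3.25) from centroid. f_tx = M·y/J = 7.609 kip/in; f_ty = M·x/J = 5.268 kip/in.
Resultant f_max = √[f_tx² + (f_v + f_ty)²] = √[7.609² + (1.608 + 5.268)²] = 10.26 kip/in.
Capacity per unit length: φr_n = 0.75 × 0.6 × 60 × (0.707 × 0.5) = 9.544 kip/in.
10.26 > 9.544 → NOT adequate.

f_max ≈ 10.3 kip/in; NOT adequate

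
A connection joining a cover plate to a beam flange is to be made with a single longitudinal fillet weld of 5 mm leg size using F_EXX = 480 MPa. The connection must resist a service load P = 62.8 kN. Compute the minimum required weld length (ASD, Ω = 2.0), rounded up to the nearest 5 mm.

Throat t_e = 0.707 × 5 = 3.535 mm.
r_n/Ω = (0.6 × 480 × 3.535) / 2.0 = 509 N/mm = 0.509 kN/mm.
L_req = P / (r_n/Ω) = 62.8 / 0.509 = 123.4 mm total.
Round up → use L = 125 mm.

L = 125 mm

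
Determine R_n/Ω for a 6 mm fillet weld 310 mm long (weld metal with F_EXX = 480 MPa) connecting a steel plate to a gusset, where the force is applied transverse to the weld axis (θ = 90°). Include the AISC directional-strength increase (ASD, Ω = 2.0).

R_n/Ω ≈ 284 kN

t_e = 0.707 × 6 = 4.242 mm; A_we = 4.242 × 310 = 1315 mm².
Directional factor: 1.0 + 0.5 sin^1.5(90°) = 1.5.
F_nw = 0.6 × 480 × 1.5 = 432 MPa.
R_n/Ω = (432 × 1315) / 2.0 × 10⁻³ = 284 kN.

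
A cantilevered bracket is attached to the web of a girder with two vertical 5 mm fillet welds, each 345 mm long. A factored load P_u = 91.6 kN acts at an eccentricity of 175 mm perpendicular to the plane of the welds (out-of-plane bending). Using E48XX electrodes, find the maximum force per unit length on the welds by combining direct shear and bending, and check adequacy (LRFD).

f_max ≈ 425 N/mm; adequate

E48XX → F_EXX = 480 MPa.
L_w = 2 × 345 = 690 mm; section modulus (unit throat) S = 2 × L²/6 = 39680 mm².
Direct shear f_v = P/L_w = 91.6×10³/690 = 132.8 N/mm.
Moment M = P × e = 91.6×10³ × 175 = 16030000 N·mm; bending f_b = M/S = 404 N/mm.
f_max = √(f_v² + f_b²) = √(132.8² + 404²) = 425.3 N/mm.
φr_n = 0.75 × 0.6 × 480 × (0.707 × 5) = 763.6 N/mm → adequate.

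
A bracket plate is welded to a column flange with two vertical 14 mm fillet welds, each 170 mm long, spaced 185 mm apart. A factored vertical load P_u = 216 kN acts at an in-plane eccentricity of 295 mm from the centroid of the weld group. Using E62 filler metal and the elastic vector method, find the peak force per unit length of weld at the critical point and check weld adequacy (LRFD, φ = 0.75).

f_max ≈ 2650 N/mm; adequate

E62XX → F_EXX = 620 MPa.
Total weld length L_w = 340 mm. Treat welds as unit-width lines.
Polar moment about centroid: J = 2[d³/12 + d(b/2)²] = 2[170³/12 + 170×92.5²] = 3728000 mm³.
Direct shear f_v = P/L_w = 216×10³ / 340 = 635.3 N/mm (vertical).
Torsion M = P·e = 216×10³ × 295 = 63720000 N·mm.
Critical point at (x, y) = (92.5, 85) from centroid. f_tx = M·y/J = 1453 N/mm; f_ty = M·x/J = 1581 N/mm.
Resultant f_max = √[f_tx² + (f_v + f_ty)²] = √[1453² + (635.3 + 1581)²] = 2650 N/mm.
Capacity per unit length: φr_n = 0.75 × 0.6 × 620 × (0.707 × 14) = 2762 N/mm.
2650 ≤ 2762 → adequate.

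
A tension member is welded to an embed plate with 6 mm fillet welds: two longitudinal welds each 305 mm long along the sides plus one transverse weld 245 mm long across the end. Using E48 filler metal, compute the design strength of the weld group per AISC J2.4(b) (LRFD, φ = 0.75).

φR_n ≈ 812 kN

E48XX → F_EXX = 480 MPa.
t_e = 0.707 × 6 = 4.242 mm.
R_nwl = 0.6 × 480 × 4.242 × 610 × 10⁻³ = 745.2 kN (longitudinal, 2 welds).
R_nwt = 0.6 × 480 × 4.242 × 245 × 10⁻³ = 299.3 kN (transverse, base value).
(i) R_nwl + R_nwt = 1045 kN; (ii) 0.85 R_nwl + 1.5 R_nwt = 1082 kN.
R_n = max = 1082 kN [governs: (ii)]; φR_n = 811.8 kN.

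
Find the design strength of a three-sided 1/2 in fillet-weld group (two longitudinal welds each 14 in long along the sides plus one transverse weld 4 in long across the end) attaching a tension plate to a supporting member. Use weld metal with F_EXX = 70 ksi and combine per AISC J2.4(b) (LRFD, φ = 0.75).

φR_n ≈ 356 kips

t_e = 0.707 × 0.5 = 0.3535 in.
R_nwl = 0.6 × 70 × 0.3535 × 28 = 415.7 kips (longitudinal, 2 welds).
R_nwt = 0.6 × 70 × 0.3535 × 4 = 59.39 kips (transverse, base value).
(i) R_nwl + R_nwt = 475.1 kips; (ii) 0.85 R_nwl + 1.5 R_nwt = 442.4 kips.
R_n = max = 475.1 kips [governs: (i)]; φR_n = 356.3 kips.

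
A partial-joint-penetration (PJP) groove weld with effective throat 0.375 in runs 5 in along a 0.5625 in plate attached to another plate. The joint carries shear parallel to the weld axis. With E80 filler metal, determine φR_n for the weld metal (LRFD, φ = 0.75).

φR_n ≈ 67.5 kips

E80XX → F_EXX = 80 ksi.
Effective throat (given) t_e = 0.375 in.
A_we = 0.375 × 5 = 1.875 in².
F_nw = 0.6 F_EXX = 48 ksi.
φR_n = 0.75 × 48 × 1.875 = 67.5 kips.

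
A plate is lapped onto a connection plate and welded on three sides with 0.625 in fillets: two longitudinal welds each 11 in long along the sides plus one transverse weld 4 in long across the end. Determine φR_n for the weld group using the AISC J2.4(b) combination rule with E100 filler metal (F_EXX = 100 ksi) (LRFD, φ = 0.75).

t_e = 0.707 × 0.625 = 0.4419 in.
R_nwl = 0.6 × 100 × 0.4419 × 22 = 583.3 kips (longitudinal, 2 welds).
R_nwt = 0.6 × 100 × 0.4419 × 4 = 106 kips (transverse, base value).
(i) R_nwl + R_nwt = 689.3 kips; (ii) 0.85 R_nwl + 1.5 R_nwt = 654.9 kips.
R_n = max = 689.3 kips [governs: (i)]; φR_n = 517 kips.

φR_n ≈ 517 kips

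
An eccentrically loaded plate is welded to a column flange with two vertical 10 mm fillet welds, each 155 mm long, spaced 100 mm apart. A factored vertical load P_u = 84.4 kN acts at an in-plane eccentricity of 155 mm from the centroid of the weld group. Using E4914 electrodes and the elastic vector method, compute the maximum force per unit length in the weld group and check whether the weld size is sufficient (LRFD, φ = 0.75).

E49XX → F_EXX = 490 MPa.
Total weld length L_w = 310 mm. Treat welds as unit-width lines.
Polar moment about centroid: J = 2[d³/12 + d(b/2)²] = 2[155³/12 + 155×50²] = 1396000 mm³.
Direct shear f_v = P/L_w = 84.4×10³ / 310 = 272.3 N/mm (vertical).
Torsion M = P·e = 84.4×10³ × 155 = 13082000 N·mm.
Critical point at (x, y) = (50, 77.5) from centroid. f_tx = M·y/J = 726.4 N/mm; f_ty = M·x/J = 468.7 N/mm.
Resultant f_max = √[f_tx² + (f_v + f_ty)²] = √[726.4² + (272.3 + 468.7)²] = 1038 N/mm.
Capacity per unit length: φr_n = 0.75 × 0.6 × 490 × (0.707 × 10) = 1559 N/mm.
1038 ≤ 1559 → adequate.

f_max ≈ 1040 N/mm; adequate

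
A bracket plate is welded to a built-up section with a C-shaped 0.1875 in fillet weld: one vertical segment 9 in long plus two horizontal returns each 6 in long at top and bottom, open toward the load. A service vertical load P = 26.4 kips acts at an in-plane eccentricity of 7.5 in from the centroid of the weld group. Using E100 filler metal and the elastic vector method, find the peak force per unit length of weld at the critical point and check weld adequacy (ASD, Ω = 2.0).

f_max ≈ 4.16 kip/in; NOT adequate

E100XX → F_EXX = 100 ksi.
Total weld length L_w = 21 in. Treat welds as unit-width lines.
Centroid: x̄ = 2×6×3 / 21 = 1.714 in from the vertical weld.
Polar moment about centroid: J = I_x + I_y = [9³/12 + 2×6×4.5²] + [9×1.714² + 2(6³/12 + 6×1.286²)] = 386 in³.
Direct shear f_v = P/L_w = 26.4 / 21 = 1.257 kip/in (vertical).
Torsion M = P·e = 26.4 × 7.5 = 198 kip·in.
Critical point at (x, y) = (4.286, 4.5) from centroid. f_tx = M·y/J = 2.308 kip/in; f_ty = M·x/J = 2.198 kip/in.
Resultant f_max = √[f_tx² + (f_v + f_ty)²] = √[2.308² + (1.257 + 2.198)²] = 4.155 kip/in.
Capacity per unit length: r_n/Ω = (1/2.0) × 0.6 × 100 × (0.707 × 0.1875) = 3.977 kip/in.
4.155 > 3.977 → NOT adequate.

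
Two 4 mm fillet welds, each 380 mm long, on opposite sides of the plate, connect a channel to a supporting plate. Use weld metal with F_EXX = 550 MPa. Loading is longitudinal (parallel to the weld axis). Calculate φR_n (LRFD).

φR_n ≈ 532 kN

Effective throat t_e = 0.707 × 4 = 2.828 mm.
Total length L = 760 mm; A_we = 2.828 × 760 = 2149 mm².
F_nw = 0.6 F_EXX = 0.6 × 550 = 330 MPa.
φR_n = 0.75 × 330 × 2149 × 10⁻³ = 531.9 kN.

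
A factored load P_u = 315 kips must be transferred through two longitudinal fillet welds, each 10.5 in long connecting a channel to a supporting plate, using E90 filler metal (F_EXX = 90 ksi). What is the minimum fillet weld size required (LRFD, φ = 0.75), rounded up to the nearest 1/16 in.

Total weld length L = 21 in.
Required throat t_e = P_u / (φ × 0.6 F_EXX × L) = 315 / (0.75 × 0.6 × 90 × 21) = 0.3704 in.
Required leg w = t_e / 0.707 = 0.5239 in → use 9/16 in.

w = 9/16 in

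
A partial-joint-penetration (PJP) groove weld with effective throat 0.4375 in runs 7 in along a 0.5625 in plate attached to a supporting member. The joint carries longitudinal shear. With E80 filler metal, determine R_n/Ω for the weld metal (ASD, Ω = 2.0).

R_n/Ω ≈ 73.5 kips

E80XX → F_EXX = 80 ksi.
Effective throat (given) t_e = 0.4375 in.
A_we = 0.4375 × 7 = 3.062 in².
F_nw = 0.6 F_EXX = 48 ksi.
R_n/Ω = (48 × 3.062) / 2.0 = 73.5 kips.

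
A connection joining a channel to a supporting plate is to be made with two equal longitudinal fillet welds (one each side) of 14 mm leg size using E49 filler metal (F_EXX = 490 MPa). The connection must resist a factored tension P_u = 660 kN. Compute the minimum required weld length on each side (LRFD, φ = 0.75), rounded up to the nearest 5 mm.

L = 155 mm on each side

Throat t_e = 0.707 × 14 = 9.898 mm.
φr_n = 0.75 × 0.6 × 490 × 9.898 × 10⁻³ = 2.183 kN/mm.
L_req = P_u / φr_n = 660 / 2.183 = 302.4 mm total.
Per side: 302.4 / 2 = 151.2 mm.
Round up → use L = 155 mm on each side.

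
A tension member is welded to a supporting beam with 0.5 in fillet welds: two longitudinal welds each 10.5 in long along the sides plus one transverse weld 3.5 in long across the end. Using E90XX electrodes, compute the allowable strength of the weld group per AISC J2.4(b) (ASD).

R_n/Ω ≈ 234 kips

E90XX → F_EXX = 90 ksi.
t_e = 0.707 × 0.5 = 0.3535 in.
R_nwl = 0.6 × 90 × 0.3535 × 21 = 400.9 kips (longitudinal, 2 welds).
R_nwt = 0.6 × 90 × 0.3535 × 3.5 = 66.81 kips (transverse, base value).
(i) R_nwl + R_nwt = 467.7 kips; (ii) 0.85 R_nwl + 1.5 R_nwt = 441 kips.
R_n = max = 467.7 kips [governs: (i)]; R_n/Ω = 233.8 kips.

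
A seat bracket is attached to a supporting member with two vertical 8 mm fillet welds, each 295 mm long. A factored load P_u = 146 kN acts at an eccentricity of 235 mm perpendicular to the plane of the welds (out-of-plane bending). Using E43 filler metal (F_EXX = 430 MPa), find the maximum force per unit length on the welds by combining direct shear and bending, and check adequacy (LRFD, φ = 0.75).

f_max ≈ 1210 N/mm; NOT adequate

L_w = 2 × 295 = 590 mm; section modulus (unit throat) S = 2 × L²/6 = 29010 mm².
Direct shear f_v = P/L_w = 146×10³/590 = 247.5 N/mm.
Moment M = P × e = 146×10³ × 235 = 34310000 N·mm; bending f_b = M/S = 1183 N/mm.
f_max = √(f_v² + f_b²) = √(247.5² + 1183²) = 1208 N/mm.
φr_n = 0.75 × 0.6 × 430 × (0.707 × 8) = 1094 N/mm → NOT adequate.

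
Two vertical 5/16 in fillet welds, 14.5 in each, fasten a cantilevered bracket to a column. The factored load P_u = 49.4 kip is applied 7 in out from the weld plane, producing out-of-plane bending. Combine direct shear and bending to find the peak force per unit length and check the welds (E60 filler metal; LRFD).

f_max ≈ 5.22 kip/in; adequate

E60XX → F_EXX = 60 ksi.
L_w = 2 × 14.5 = 29 in; section modulus (unit throat) S = 2 × L²/6 = 70.08 in².
Direct shear f_v = P/L_w = 49.4/29 = 1.703 kip/in.
Moment M = P × e = 49.4 × 7 = 345.8 kip·in; bending f_b = M/S = 4.934 kip/in.
f_max = √(f_v² + f_b²) = √(1.703² + 4.934²) = 5.22 kip/in.
φr_n = 0.75 × 0.6 × 60 × (0.707 × 0.3125) = 5.965 kip/in → adequate.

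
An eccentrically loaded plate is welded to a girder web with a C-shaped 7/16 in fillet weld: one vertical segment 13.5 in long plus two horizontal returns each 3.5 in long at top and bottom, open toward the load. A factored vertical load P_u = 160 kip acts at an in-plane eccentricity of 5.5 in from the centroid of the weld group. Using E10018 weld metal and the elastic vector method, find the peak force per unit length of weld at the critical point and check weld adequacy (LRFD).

E100XX → F_EXX = 100 ksi.
Total weld length L_w = 20.5 in. Treat welds as unit-width lines.
Centroid: x̄ = 2×3.5×1.75 / 20.5 = 0.5976 in from the vertical weld.
Polar moment about centroid: J = I_x + I_y = [13.5³/12 + 2×3.5×6.75²] + [13.5×0.5976² + 2(3.5³/12 + 3.5×1.152²)] = 545.2 in³.
Direct shear f_v = P/L_w = 160 / 20.5 = 7.805 kip/in (vertical).
Torsion M = P·e = 160 × 5.5 = 880 kip·in.
Critical point at (x, y) = (2.902, 6.75) from centroid. f_tx = M·y/J = 10.89 kip/in; f_ty = M·x/J = 4.685 kip/in.
Resultant f_max = √[f_tx² + (f_v + f_ty)²] = √[10.89² + (7.805 + 4.685)²] = 16.57 kip/in.
Capacity per unit length: φr_n = 0.75 × 0.6 × 100 × (0.707 × 0.4375) = 13.92 kip/in.
16.57 > 13.92 → NOT adequate.

f_max ≈ 16.6 kip/in; NOT adequate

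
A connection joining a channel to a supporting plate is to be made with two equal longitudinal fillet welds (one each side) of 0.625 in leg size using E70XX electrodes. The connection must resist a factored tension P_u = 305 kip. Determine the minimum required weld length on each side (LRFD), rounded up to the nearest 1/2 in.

E70XX → F_EXX = 70 ksi.
Throat t_e = 0.707 × 0.625 = 0.4419 in.
φr_n = 0.75 × 0.6 × 70 × 0.4419 = 13.92 kip/in.
L_req = P_u / φr_n = 305 / 13.92 = 21.91 in total.
Per side: 21.91 / 2 = 10.96 in.
Round up → use L = 11 in on each side.

L = 11 in on each side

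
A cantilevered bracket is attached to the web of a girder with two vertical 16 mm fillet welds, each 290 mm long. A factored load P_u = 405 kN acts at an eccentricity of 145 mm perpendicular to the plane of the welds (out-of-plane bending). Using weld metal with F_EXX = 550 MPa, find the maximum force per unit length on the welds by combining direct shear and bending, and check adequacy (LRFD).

L_w = 2 × 290 = 580 mm; section modulus (unit throat) S = 2 × L²/6 = 28030 mm².
Direct shear f_v = P/L_w = 405×10³/580 = 698.3 N/mm.
Moment M = P × e = 405×10³ × 145 = 58725000 N·mm; bending f_b = M/S = 2095 N/mm.
f_max = √(f_v² + f_b²) = √(698.3² + 2095²) = 2208 N/mm.
φr_n = 0.75 × 0.6 × 550 × (0.707 × 16) = 2800 N/mm → adequate.

f_max ≈ 2210 N/mm; adequate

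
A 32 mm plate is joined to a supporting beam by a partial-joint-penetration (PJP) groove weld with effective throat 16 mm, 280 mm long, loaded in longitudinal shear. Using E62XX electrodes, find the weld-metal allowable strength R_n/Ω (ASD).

R_n/Ω ≈ 833 kN

E62XX → F_EXX = 620 MPa.
Effective throat (given) t_e = 16 mm.
A_we = 16 × 280 = 4480 mm².
F_nw = 0.6 F_EXX = 372 MPa.
R_n/Ω = (372 × 4480) / 2.0 × 10⁻³ = 833.3 kN.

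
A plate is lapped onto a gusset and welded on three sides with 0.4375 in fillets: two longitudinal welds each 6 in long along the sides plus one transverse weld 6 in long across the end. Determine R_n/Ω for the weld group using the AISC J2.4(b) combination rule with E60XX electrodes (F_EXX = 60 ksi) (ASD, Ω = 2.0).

t_e = 0.707 × 0.4375 = 0.3093 in.
R_nwl = 0.6 × 60 × 0.3093 × 12 = 133.6 kip (longitudinal, 2 welds).
R_nwt = 0.6 × 60 × 0.3093 × 6 = 66.81 kip (transverse, base value).
(i) R_nwl + R_nwt = 200.4 kip; (ii) 0.85 R_nwl + 1.5 R_nwt = 213.8 kip.
R_n = max = 213.8 kip [governs: (ii)]; R_n/Ω = 106.9 kip.

R_n/Ω ≈ 107 kip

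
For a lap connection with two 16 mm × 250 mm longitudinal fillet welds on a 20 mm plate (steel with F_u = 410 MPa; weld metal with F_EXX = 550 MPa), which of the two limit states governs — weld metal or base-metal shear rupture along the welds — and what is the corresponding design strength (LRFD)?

φR_n ≈ 1400 kN (weld metal governs)

t_e = 0.707 × 16 = 11.31 mm; L = 500 mm.
Weld metal: φR_n = 0.75 × 0.6 × 550 × 11.31 × 500 × 10⁻³ = 1400 kN.
Base metal (shear rupture): φR_n = 0.75 × 0.6 × 410 × 20 × 500 × 10⁻³ = 1845 kN.
Governing: weld metal.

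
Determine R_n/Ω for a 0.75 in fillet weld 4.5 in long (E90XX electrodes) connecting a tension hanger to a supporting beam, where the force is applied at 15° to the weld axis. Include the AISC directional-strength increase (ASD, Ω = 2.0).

E90XX → F_EXX = 90 ksi.
t_e = 0.707 × 0.75 = 0.5302 in; A_we = 0.5302 × 4.5 = 2.386 in².
Directional factor: 1.0 + 0.5 sin^1.5(15°) = 1.066.
F_nw = 0.6 × 90 × 1.066 = 57.56 ksi.
R_n/Ω = (57.56 × 2.386) / 2.0 = 68.67 kips.

R_n/Ω ≈ 68.7 kips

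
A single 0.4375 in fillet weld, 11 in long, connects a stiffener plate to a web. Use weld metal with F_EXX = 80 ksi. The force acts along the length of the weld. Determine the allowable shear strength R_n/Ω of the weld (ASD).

Effective throat t_e = 0.707 × 0.4375 = 0.3093 in.
Total length L = 11 in; A_we = 0.3093 × 11 = 3.402 in².
F_nw = 0.6 F_EXX = 0.6 × 80 = 48 ksi.
R_n = 48 × 3.402 = 163.3 kips; R_n/Ω = 163.3/2.0 = 81.66 kips.

R_n/Ω ≈ 81.7 kips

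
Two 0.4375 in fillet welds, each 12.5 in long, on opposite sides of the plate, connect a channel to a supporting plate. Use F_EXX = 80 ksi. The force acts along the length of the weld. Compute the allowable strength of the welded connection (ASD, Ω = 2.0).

R_n/Ω ≈ 186 kips

Effective throat t_e = 0.707 × 0.4375 = 0.3093 in.
Total length L = 25 in; A_we = 0.3093 × 25 = 7.733 in².
F_nw = 0.6 F_EXX = 0.6 × 80 = 48 ksi.
R_n = 48 × 7.733 = 371.2 kips; R_n/Ω = 371.2/2.0 = 185.6 kips.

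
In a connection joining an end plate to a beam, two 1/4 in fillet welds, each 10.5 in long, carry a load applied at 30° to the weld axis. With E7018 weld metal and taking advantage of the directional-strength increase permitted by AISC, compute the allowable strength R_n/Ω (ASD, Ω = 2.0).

E70XX → F_EXX = 70 ksi.
t_e = 0.707 × 0.25 = 0.1767 in; A_we = 0.1767 × 21 = 3.712 in².
Directional factor: 1.0 + 0.5 sin^1.5(30°) = 1.177.
F_nw = 0.6 × 70 × 1.177 = 49.42 ksi.
R_n/Ω = (49.42 × 3.712) / 2.0 = 91.73 kip.

R_n/Ω ≈ 91.7 kip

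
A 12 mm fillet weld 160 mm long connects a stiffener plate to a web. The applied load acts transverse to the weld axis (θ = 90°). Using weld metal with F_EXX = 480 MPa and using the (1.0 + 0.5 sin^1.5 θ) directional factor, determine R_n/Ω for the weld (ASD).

R_n/Ω ≈ 293 kN

t_e = 0.707 × 12 = 8.484 mm; A_we = 8.484 × 160 = 1357 mm².
Directional factor: 1.0 + 0.5 sin^1.5(90°) = 1.5.
F_nw = 0.6 × 480 × 1.5 = 432 MPa.
R_n/Ω = (432 × 1357) / 2.0 × 10⁻³ = 293.2 kN.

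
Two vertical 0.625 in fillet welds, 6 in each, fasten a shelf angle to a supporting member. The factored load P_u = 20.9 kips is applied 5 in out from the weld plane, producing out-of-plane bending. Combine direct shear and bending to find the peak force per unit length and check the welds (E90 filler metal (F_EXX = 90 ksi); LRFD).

f_max ≈ 8.88 kip/in; adequate

L_w = 2 × 6 = 12 in; section modulus (unit throat) S = 2 × L²/6 = 12 in².
Direct shear f_v = P/L_w = 20.9/12 = 1.742 kip/in.
Moment M = P × e = 20.9 × 5 = 104.5 kip·in; bending f_b = M/S = 8.708 kip/in.
f_max = √(f_v² + f_b²) = √(1.742² + 8.708²) = 8.881 kip/in.
φr_n = 0.75 × 0.6 × 90 × (0.707 × 0.625) = 17.9 kip/in → adequate.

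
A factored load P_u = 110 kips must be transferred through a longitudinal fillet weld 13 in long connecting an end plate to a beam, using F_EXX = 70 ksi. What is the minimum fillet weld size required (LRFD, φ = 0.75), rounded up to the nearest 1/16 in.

Total weld length L = 13 in.
Required throat t_e = P_u / (φ × 0.6 F_EXX × L) = 110 / (0.75 × 0.6 × 70 × 13) = 0.2686 in.
Required leg w = t_e / 0.707 = 0.3799 in → use 7/16 in.

w = 7/16 in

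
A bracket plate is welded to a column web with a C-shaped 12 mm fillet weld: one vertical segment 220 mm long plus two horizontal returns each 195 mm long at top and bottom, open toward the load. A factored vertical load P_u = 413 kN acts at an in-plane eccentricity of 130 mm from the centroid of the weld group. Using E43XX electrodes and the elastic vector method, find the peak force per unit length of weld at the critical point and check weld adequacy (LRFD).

E43XX → F_EXX = 430 MPa.
Total weld length L_w = 610 mm. Treat welds as unit-width lines.
Centroid: x̄ = 2×195×97.5 / 610 = 62.34 mm from the vertical weld.
Polar moment about centroid: J = I_x + I_y = [220³/12 + 2×195×110²] + [220×62.34² + 2(195³/12 + 195×35.16²)] = 8179000 mm³.
Direct shear f_v = P/L_w = 413×10³ / 610 = 677 N/mm (vertical).
Torsion M = P·e = 413×10³ × 130 = 53690000 N·mm.
Critical point at (x, y) = (132.7, 110) from centroid. f_tx = M·y/J = 722.1 N/mm; f_ty = M·x/J = 870.8 N/mm.
Resultant f_max = √[f_tx² + (f_v + f_ty)²] = √[722.1² + (677 + 870.8)²] = 1708 N/mm.
Capacity per unit length: φr_n = 0.75 × 0.6 × 430 × (0.707 × 12) = 1642 N/mm.
1708 > 1642 → NOT adequate.

f_max ≈ 1710 N/mm; NOT adequate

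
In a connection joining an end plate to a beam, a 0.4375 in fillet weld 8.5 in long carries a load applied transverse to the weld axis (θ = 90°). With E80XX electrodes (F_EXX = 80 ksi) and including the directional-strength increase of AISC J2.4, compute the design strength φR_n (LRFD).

t_e = 0.707 × 0.4375 = 0.3093 in; A_we = 0.3093 × 8.5 = 2.629 in².
Directional factor: 1.0 + 0.5 sin^1.5(90°) = 1.5.
F_nw = 0.6 × 80 × 1.5 = 72 ksi.
φR_n = 0.75 × 72 × 2.629 = 142 kips.

φR_n ≈ 142 kips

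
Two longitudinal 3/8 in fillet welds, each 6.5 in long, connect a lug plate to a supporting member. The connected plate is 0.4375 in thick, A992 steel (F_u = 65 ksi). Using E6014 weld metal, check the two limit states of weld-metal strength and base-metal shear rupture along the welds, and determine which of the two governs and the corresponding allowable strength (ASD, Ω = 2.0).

E60XX → F_EXX = 60 ksi.
t_e = 0.707 × 0.375 = 0.2651 in; L = 13 in.
Weld metal: R_n/Ω = (1/2.0) × 0.6 × 60 × 0.2651 × 13 = 62.04 kips.
Base metal (shear rupture): R_n/Ω = (1/2.0) × 0.6 × 65 × 0.4375 × 13 = 110.9 kips.
Governing: weld metal.

R_n/Ω ≈ 62 kips (weld metal governs)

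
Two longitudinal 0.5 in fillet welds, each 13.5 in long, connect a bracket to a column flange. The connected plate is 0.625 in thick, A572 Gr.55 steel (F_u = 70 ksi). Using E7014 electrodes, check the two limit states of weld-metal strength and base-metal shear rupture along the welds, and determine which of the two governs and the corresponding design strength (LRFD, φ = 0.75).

φR_n ≈ 301 kip (weld metal governs)

E70XX → F_EXX = 70 ksi.
t_e = 0.707 × 0.5 = 0.3535 in; L = 27 in.
Weld metal: φR_n = 0.75 × 0.6 × 70 × 0.3535 × 27 = 300.7 kip.
Base metal (shear rupture): φR_n = 0.75 × 0.6 × 70 × 0.625 × 27 = 531.6 kip.
Governing: weld metal.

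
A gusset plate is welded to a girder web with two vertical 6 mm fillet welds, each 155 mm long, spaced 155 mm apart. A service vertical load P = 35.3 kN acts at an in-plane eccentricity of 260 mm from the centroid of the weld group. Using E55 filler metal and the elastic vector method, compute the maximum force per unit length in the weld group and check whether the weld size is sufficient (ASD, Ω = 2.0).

f_max ≈ 492 N/mm; adequate

E55XX → F_EXX = 550 MPa.
Total weld length L_w = 310 mm. Treat welds as unit-width lines.
Polar moment about centroid: J = 2[d³/12 + d(b/2)²] = 2[155³/12 + 155×77.5²] = 2483000 mm³.
Direct shear f_v = P/L_w = 35.3×10³ / 310 = 113.9 N/mm (vertical).
Torsion M = P·e = 35.3×10³ × 260 = 9178000 N·mm.
Critical point at (x, y) = (77.5, 77.5) from centroid. f_tx = M·y/J = 286.5 N/mm; f_ty = M·x/J = 286.5 N/mm.
Resultant f_max = √[f_tx² + (f_v + f_ty)²] = √[286.5² + (113.9 + 286.5)²] = 492.3 N/mm.
Capacity per unit length: r_n/Ω = (1/2.0) × 0.6 × 550 × (0.707 × 6) = 699.9 N/mm.
492.3 ≤ 699.9 → adequate.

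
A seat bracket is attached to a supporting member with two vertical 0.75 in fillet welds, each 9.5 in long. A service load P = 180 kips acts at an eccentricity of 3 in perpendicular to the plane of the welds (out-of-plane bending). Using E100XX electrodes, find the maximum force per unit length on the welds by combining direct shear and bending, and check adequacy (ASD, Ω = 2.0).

E100XX → F_EXX = 100 ksi.
L_w = 2 × 9.5 = 19 in; section modulus (unit throat) S = 2 × L²/6 = 30.08 in².
Direct shear f_v = P/L_w = 180/19 = 9.474 kip/in.
Moment M = P × e = 180 × 3 = 540 kip·in; bending f_b = M/S = 17.95 kip/in.
f_max = √(f_v² + f_b²) = √(9.474² + 17.95²) = 20.3 kip/in.
r_n/Ω = (1/2.0) × 0.6 × 100 × (0.707 × 0.75) = 15.91 kip/in → NOT adequate.

f_max ≈ 20.3 kip/in; NOT adequate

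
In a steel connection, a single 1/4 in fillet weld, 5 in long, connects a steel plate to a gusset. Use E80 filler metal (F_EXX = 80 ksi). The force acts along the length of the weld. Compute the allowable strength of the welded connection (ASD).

Effective throat t_e = 0.707 × 0.25 = 0.1767 in.
Total length L = 5 in; A_we = 0.1767 × 5 = 0.8837 in².
F_nw = 0.6 F_EXX = 0.6 × 80 = 48 ksi.
R_n = 48 × 0.8837 = 42.42 kip; R_n/Ω = 42.42/2.0 = 21.21 kip.

R_n/Ω ≈ 21.2 kip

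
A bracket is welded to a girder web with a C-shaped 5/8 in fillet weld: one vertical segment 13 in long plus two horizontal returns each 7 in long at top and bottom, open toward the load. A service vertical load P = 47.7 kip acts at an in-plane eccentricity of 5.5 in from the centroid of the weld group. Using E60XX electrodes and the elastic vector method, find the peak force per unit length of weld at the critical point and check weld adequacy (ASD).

E60XX → F_EXX = 60 ksi.
Total weld length L_w = 27 in. Treat welds as unit-width lines.
Centroid: x̄ = 2×7×3.5 / 27 = 1.815 in from the vertical weld.
Polar moment about centroid: J = I_x + I_y = [13³/12 + 2×7×6.5²] + [13×1.815² + 2(7³/12 + 7×1.685²)] = 914.3 in³.
Direct shear f_v = P/L_w = 47.7 / 27 = 1.767 kip/in (vertical).
Torsion M = P·e = 47.7 × 5.5 = 262.35 kip·in.
Critical point at (x, y) = (5.185, 6.5) from centroid. f_tx = M·y/J = 1.865 kip/in; f_ty = M·x/J = 1.488 kip/in.
Resultant f_max = √[f_tx² + (f_v + f_ty)²] = √[1.865² + (1.767 + 1.488)²] = 3.751 kip/in.
Capacity per unit length: r_n/Ω = (1/2.0) × 0.6 × 60 × (0.707 × 0.625) = 7.954 kip/in.
3.751 ≤ 7.954 → adequate.

f_max ≈ 3.75 kip/in; adequate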